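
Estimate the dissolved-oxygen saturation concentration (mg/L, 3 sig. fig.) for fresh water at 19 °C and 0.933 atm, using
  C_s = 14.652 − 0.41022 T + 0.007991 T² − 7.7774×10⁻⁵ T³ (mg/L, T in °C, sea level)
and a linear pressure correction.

C_s ≈ 8.59 mg/L

At sea level: C_s = 14.652 − 0.41022×19 + 0.007991×19² − 7.7774×10⁻⁵×19³ = 9.209 mg/L.
Pressure correction: C_s' = 9.209 × 0.933 = 8.592 mg/L.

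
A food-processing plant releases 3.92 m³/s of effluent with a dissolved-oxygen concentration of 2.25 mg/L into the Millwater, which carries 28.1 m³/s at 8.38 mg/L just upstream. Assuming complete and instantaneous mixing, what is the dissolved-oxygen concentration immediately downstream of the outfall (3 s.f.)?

Flow-weighted mixing: C = (Q_r C_r + Q_w C_w)/(Q_r + Q_w)
= (28.1×8.38 + 3.92×2.25)/(28.1 + 3.92) = 244.3/32.02 = 7.630 mg/L.

7.63 mg/L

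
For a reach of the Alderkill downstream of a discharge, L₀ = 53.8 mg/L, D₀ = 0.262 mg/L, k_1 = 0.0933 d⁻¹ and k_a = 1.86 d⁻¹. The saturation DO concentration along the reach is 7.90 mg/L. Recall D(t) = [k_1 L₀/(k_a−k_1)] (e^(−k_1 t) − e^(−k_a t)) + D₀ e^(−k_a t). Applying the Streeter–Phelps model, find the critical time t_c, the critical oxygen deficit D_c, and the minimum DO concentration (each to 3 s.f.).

With k_a/k_1 = 19.94 and 1 − D₀(k_a−k_1)/(k_1 L₀) = 0.9078,
t_c = ln(19.94 × 0.9078) / (1.86 − 0.0933) = ln(18.10) / 1.767 = 2.896/1.767 = 1.639 d.
D_c = (k_1/k_a) L₀ e^(−k_1 t_c) = (0.0933/1.86) × 53.8 × e^(−0.0933×1.639) = 0.05016 × 53.8 × 0.8582 = 2.316 mg/L.
Minimum DO = C_s − D_c = 7.90 − 2.316 = 5.584 mg/L.

t_c ≈ 1.64 d; D_c ≈ 2.32 mg/L; min DO ≈ 5.58 mg/L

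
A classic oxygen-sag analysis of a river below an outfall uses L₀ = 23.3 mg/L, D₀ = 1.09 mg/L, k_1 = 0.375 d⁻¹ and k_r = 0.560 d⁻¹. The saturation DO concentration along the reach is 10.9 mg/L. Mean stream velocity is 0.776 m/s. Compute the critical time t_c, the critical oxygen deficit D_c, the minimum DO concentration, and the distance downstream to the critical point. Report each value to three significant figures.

t_c = [1/(k_r−k_1)] ln[(k_r/k_1)(1 − D₀(k_r−k_1)/(k_1 L₀))]
= [1/(0.560−0.375)] ln[(0.560/0.375)(1 − 1.09×0.1850/(0.375×23.3))]
= (1/0.1850) ln[1.493 × 0.9769] = 5.405 × ln(1.459) = 5.405 × 0.3777 = 2.041 d.
L(t_c) = L₀ e^(−k_1 t_c) = 23.3 × 0.4651 = 10.84 mg/L, and at the critical point k_r D_c = k_1 L, so D_c = (0.375/0.560) × 10.84 = 7.257 mg/L.
Minimum DO = C_s − D_c = 10.9 − 7.257 = 3.643 mg/L.
x_c = v t_c = 0.776 m/s × 2.041 d × 86400 s/d = 136900 m ≈ 137 km.

t_c ≈ 2.04 d; D_c ≈ 7.26 mg/L; min DO ≈ 3.64 mg/L; x_c ≈ 137 km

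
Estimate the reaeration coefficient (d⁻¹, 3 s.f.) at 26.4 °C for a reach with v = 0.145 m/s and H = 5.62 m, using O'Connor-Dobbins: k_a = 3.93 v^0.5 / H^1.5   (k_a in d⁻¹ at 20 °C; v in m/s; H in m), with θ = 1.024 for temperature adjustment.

k_a ≈ 0.131 d⁻¹

k_a(20) = 3.93 × 0.145^0.5 / 5.62^1.5 = 3.93 × 0.3808 / 13.32 = 0.1123 d⁻¹.
k_a(26.4) = 0.1123 × 1.024^(26.4−20) = 0.1123 × 1.164 = 0.1307 d⁻¹.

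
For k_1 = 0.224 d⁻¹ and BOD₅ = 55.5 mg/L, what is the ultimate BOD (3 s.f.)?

L₀ ≈ 82.4 mg/L

BOD₅ = L₀(1 − e^(−5k_1)) ⇒ L₀ = BOD₅ / (1 − e^(−5×0.224))
= 55.5 / (1 − 0.3263) = 55.5 / 0.6737 = 82.38 mg/L.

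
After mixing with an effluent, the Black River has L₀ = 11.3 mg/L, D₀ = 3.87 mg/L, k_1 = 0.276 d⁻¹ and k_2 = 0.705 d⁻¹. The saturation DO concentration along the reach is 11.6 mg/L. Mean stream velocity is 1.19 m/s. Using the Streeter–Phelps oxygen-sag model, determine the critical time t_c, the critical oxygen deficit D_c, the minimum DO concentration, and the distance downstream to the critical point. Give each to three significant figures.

t_c ≈ 0.414 d; D_c ≈ 3.95 mg/L; min DO ≈ 7.65 mg/L; x_c ≈ 42.6 km

t_c = [1/(k_2−k_1)] ln[(k_2/k_1)(1 − D₀(k_2−k_1)/(k_1 L₀))]
= [1/(0.705−0.276)] ln[(0.705/0.276)(1 − 3.87×0.4290/(0.276×11.3))]
= (1/0.4290) ln[2.554 × 0.4677] = 2.331 × ln(1.195) = 2.331 × 0.1778 = 0.4145 d.
L(t_c) = L₀ e^(−k_1 t_c) = 11.3 × 0.8919 = 10.08 mg/L, and at the critical point k_2 D_c = k_1 L, so D_c = (0.276/0.705) × 10.08 = 3.946 mg/L.
Minimum DO = C_s − D_c = 11.6 − 3.946 = 7.654 mg/L.
x_c = v t_c = 1.19 m/s × 0.4145 d × 86400 s/d = 42610 m ≈ 42.6 km.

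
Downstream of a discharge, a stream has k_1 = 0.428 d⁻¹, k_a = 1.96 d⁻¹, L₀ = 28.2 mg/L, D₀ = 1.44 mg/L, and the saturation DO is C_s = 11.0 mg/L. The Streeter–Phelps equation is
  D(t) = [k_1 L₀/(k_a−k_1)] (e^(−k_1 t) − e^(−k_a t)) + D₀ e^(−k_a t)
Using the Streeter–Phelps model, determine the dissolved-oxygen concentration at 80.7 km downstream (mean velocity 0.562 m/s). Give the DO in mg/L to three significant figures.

Travel time t = x/v = 80.7 km / (0.562 m/s) = 80700 m / 0.562 m/s = 143600 s = 1.662 d.
k_1 L₀/(k_a−k_1) = 0.428×28.2/(1.96−0.428) = 12.07/1.532 = 7.878 mg/L.
e^(−k_1 t) = e^(−0.428×1.662) = 0.4910; e^(−k_a t) = e^(−1.96×1.662) = 0.03849.
D = 7.878 × (0.4910 − 0.03849) + 1.44 × 0.03849 = 3.565 + 0.05542 = 3.620 mg/L.
DO = C_s − D = 11.0 − 3.620 = 7.380 mg/L.

DO ≈ 7.38 mg/L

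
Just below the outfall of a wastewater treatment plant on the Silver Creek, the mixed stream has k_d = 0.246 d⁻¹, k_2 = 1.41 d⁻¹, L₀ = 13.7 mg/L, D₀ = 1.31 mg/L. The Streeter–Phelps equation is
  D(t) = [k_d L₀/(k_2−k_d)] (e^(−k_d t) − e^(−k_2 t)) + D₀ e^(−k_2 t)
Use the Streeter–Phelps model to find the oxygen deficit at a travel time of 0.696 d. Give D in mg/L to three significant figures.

D ≈ 1.85 mg/L

k_d L₀/(k_2−k_d) = 0.246×13.7/(1.41−0.246) = 3.370/1.164 = 2.895 mg/L.
e^(−k_d t) = e^(−0.246×0.6960) = 0.8426; e^(−k_2 t) = e^(−1.41×0.6960) = 0.3748.
D = 2.895 × (0.8426 − 0.3748) + 1.31 × 0.3748 = 1.355 + 0.4910 = 1.846 mg/L.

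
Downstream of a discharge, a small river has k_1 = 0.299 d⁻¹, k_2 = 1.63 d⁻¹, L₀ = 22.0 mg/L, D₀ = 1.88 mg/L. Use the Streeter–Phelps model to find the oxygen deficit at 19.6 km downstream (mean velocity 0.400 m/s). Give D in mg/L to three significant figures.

D ≈ 2.96 mg/L

Travel time t = x/v = 19.6 km / (0.400 m/s) = 19600 m / 0.400 m/s = 49000 s = 0.5671 d.
k_1 L₀/(k_2−k_1) = 0.299×22.0/(1.63−0.299) = 6.578/1.331 = 4.942 mg/L.
e^(−k_1 t) = e^(−0.299×0.5671) = 0.8440; e^(−k_2 t) = e^(−1.63×0.5671) = 0.3968.
D = 4.942 × (0.8440 − 0.3968) + 1.88 × 0.3968 = 2.210 + 0.7459 = 2.956 mg/L.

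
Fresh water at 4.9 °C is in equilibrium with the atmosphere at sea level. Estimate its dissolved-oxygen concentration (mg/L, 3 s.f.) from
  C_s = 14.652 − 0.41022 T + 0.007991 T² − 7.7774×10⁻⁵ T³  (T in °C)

C_s = 14.652 − 0.41022×4.9 + 0.007991×4.9² − 7.7774×10⁻⁵×4.9³ = 12.82 mg/L.

C_s ≈ 12.8 mg/L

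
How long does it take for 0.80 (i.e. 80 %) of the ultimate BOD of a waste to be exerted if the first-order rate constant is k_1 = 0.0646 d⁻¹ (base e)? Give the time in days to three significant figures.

t ≈ 24.9 d

y/L₀ = 1 − e^(−k_1 t) = 0.80 ⇒ e^(−k_1 t) = 0.200
t = −ln(0.200) / 0.0646 = 1.609 / 0.0646 = 24.91 d.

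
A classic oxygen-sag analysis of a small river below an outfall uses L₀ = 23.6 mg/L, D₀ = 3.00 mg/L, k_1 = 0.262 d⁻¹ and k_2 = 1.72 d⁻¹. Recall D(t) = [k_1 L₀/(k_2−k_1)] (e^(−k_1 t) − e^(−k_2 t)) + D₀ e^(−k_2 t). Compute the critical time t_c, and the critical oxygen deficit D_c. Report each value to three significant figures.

t_c ≈ 0.448 d; D_c ≈ 3.20 mg/L

t_c = [1/(k_2−k_1)] ln[(k_2/k_1)(1 − D₀(k_2−k_1)/(k_1 L₀))]
= [1/(1.72−0.262)] ln[(1.72/0.262)(1 − 3.00×1.458/(0.262×23.6))]
= (1/1.458) ln[6.565 × 0.2926] = 0.6859 × ln(1.921) = 0.6859 × 0.6528 = 0.4477 d.
D_c = (k_1/k_2) L₀ e^(−k_1 t_c) = (0.262/1.72) × 23.6 × e^(−0.262×0.4477) = 0.1523 × 23.6 × 0.8893 = 3.197 mg/L.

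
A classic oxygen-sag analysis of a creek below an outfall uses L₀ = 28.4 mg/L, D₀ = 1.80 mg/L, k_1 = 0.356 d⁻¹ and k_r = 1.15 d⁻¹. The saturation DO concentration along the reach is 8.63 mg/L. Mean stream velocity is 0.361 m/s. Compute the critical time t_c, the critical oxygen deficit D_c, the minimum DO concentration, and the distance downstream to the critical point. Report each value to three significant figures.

With k_r/k_1 = 3.230 and 1 − D₀(k_r−k_1)/(k_1 L₀) = 0.8586,
t_c = ln(3.230 × 0.8586) / (1.15 − 0.356) = ln(2.774) / 0.7940 = 1.020/0.7940 = 1.285 d.
D_c = (k_1/k_r) L₀ e^(−k_1 t_c) = (0.356/1.15) × 28.4 × e^(−0.356×1.285) = 0.3096 × 28.4 × 0.6329 = 5.564 mg/L.
Minimum DO = C_s − D_c = 8.63 − 5.564 = 3.066 mg/L.
x_c = v t_c = 0.361 m/s × 1.285 d × 86400 s/d = 40080 m ≈ 40.1 km.

t_c ≈ 1.28 d; D_c ≈ 5.56 mg/L; min DO ≈ 3.07 mg/L; x_c ≈ 40.1 km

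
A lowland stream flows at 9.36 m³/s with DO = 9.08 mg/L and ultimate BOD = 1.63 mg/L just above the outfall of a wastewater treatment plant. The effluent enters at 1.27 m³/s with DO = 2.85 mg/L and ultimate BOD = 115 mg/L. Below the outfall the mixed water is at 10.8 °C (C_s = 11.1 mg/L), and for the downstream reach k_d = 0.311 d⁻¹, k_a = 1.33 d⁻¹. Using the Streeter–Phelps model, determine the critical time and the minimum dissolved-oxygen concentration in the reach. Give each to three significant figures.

Mixed DO = (9.36×9.08 + 1.27×2.85)/(9.36+1.27) = 88.61/10.63 = 8.336 mg/L.
Mixed L₀ = (9.36×1.63 + 1.27×115)/(10.63) = 161.3/10.63 = 15.17 mg/L.
Initial deficit D₀ = C_s − DO₀ = 11.1 − 8.336 = 2.764 mg/L.
t_c = (1/1.019) ln[(1.33/0.311)(1 − 2.764×1.019/(0.311×15.17))] = 0.9814 × ln(1.724) = 0.5345 d.
D_c = (0.311/1.33) × 15.17 × e^(−0.311×0.5345) = 0.2338 × 15.17 × 0.8469 = 3.005 mg/L.
Minimum DO = 11.1 − 3.005 = 8.095 mg/L.

t_c ≈ 0.534 d; minimum DO ≈ 8.10 mg/L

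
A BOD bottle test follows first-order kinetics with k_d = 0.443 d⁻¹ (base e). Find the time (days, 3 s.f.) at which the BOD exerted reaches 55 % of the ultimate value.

t ≈ 1.80 d

y/L₀ = 1 − e^(−k_d t) = 0.55 ⇒ e^(−k_d t) = 0.450
t = −ln(0.450) / 0.443 = 0.7985 / 0.443 = 1.803 d.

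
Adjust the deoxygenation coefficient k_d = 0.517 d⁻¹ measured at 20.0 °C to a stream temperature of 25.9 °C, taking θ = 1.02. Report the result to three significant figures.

k_d ≈ 0.581 d⁻¹

k_d(T₂) = k_d(T₁) · θ^(T₂−T₁) = 0.517 × 1.02^(25.9−20.0)
= 0.517 × 1.02^5.90 = 0.517 × 1.124 = 0.5811 d⁻¹.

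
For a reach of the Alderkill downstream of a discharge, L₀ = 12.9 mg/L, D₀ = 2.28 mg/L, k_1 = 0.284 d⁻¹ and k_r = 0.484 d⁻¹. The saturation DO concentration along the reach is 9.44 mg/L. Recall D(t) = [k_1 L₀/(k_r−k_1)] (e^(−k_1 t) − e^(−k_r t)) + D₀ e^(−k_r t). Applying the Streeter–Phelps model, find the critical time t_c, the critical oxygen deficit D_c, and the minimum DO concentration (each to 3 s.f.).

t_c = [1/(k_r−k_1)] ln[(k_r/k_1)(1 − D₀(k_r−k_1)/(k_1 L₀))]
= [1/(0.484−0.284)] ln[(0.484/0.284)(1 − 2.28×0.2000/(0.284×12.9))]
= (1/0.2000) ln[1.704 × 0.8755] = 5.000 × ln(1.492) = 5.000 × 0.4002 = 2.001 d.
L(t_c) = L₀ e^(−k_1 t_c) = 12.9 × 0.5665 = 7.308 mg/L, and at the critical point k_r D_c = k_1 L, so D_c = (0.284/0.484) × 7.308 = 4.288 mg/L.
Minimum DO = C_s − D_c = 9.44 − 4.288 = 5.152 mg/L.

t_c ≈ 2.00 d; D_c ≈ 4.29 mg/L; min DO ≈ 5.15 mg/L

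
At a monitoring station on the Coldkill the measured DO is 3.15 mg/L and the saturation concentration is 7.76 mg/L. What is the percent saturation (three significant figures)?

40.6 % saturation

% saturation = C/C_s × 100 = 3.15/7.76 × 100 = 40.6 %.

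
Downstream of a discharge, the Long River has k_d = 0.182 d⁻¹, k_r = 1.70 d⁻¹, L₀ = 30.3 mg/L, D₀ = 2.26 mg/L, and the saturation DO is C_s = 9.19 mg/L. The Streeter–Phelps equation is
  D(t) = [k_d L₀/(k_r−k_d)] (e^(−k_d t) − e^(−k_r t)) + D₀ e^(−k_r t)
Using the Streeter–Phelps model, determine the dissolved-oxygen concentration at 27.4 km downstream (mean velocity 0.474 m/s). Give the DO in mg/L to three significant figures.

DO ≈ 6.41 mg/L

Travel time t = x/v = 27.4 km / (0.474 m/s) = 27400 m / 0.474 m/s = 57810 s = 0.6690 d.
k_d L₀/(k_r−k_d) = 0.182×30.3/(1.70−0.182) = 5.515/1.518 = 3.633 mg/L.
e^(−k_d t) = e^(−0.182×0.6690) = 0.8854; e^(−k_r t) = e^(−1.70×0.6690) = 0.3207.
D = 3.633 × (0.8854 − 0.3207) + 2.26 × 0.3207 = 2.051 + 0.7247 = 2.776 mg/L.
DO = C_s − D = 9.19 − 2.776 = 6.414 mg/L.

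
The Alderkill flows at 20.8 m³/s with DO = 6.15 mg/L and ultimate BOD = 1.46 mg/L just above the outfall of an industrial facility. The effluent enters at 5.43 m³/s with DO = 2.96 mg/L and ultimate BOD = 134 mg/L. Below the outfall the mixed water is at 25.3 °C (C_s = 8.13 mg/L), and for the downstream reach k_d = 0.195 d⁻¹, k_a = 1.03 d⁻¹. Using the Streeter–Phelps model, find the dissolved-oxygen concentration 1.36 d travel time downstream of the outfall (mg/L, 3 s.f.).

Mixed DO = (20.8×6.15 + 5.43×2.96)/(20.8+5.43) = 144.0/26.23 = 5.490 mg/L.
Mixed L₀ = (20.8×1.46 + 5.43×134)/(26.23) = 758.0/26.23 = 28.90 mg/L.
Initial deficit D₀ = C_s − DO₀ = 8.13 − 5.490 = 2.640 mg/L.
D(1.36) = [0.195×28.90/(1.03−0.195)](e^(−0.195×1.36) − e^(−1.03×1.36)) + 2.640 e^(−1.03×1.36)
= 6.749 × (0.7671 − 0.2464) + 2.640 × 0.2464 = 4.164 mg/L.
DO = 8.13 − 4.164 = 3.966 mg/L.

DO ≈ 3.97 mg/L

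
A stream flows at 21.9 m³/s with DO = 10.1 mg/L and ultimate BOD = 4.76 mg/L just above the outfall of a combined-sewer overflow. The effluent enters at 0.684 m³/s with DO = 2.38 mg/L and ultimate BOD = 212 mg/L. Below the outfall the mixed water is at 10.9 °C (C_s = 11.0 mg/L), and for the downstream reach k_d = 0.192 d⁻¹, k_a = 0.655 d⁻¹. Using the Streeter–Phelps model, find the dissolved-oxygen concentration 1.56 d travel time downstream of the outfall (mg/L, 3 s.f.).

DO ≈ 8.85 mg/L

Mixed DO = (21.9×10.1 + 0.684×2.38)/(21.9+0.684) = 222.8/22.58 = 9.866 mg/L.
Mixed L₀ = (21.9×4.76 + 0.684×212)/(22.58) = 249.3/22.58 = 11.04 mg/L.
Initial deficit D₀ = C_s − DO₀ = 11.0 − 9.866 = 1.134 mg/L.
D(1.56) = [0.192×11.04/(0.655−0.192)](e^(−0.192×1.56) − e^(−0.655×1.56)) + 1.134 e^(−0.655×1.56)
= 4.577 × (0.7412 − 0.3599) + 1.134 × 0.3599 = 2.153 mg/L.
DO = 11.0 − 2.153 = 8.847 mg/L.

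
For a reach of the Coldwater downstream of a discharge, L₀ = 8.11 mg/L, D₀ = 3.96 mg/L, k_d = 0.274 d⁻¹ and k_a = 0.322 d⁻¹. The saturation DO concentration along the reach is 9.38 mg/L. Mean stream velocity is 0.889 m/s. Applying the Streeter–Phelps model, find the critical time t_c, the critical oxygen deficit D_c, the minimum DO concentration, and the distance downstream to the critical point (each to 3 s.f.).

t_c ≈ 1.50 d; D_c ≈ 4.58 mg/L; min DO ≈ 4.80 mg/L; x_c ≈ 115 km

With k_a/k_d = 1.175 and 1 − D₀(k_a−k_d)/(k_d L₀) = 0.9145,
t_c = ln(1.175 × 0.9145) / (0.322 − 0.274) = ln(1.075) / 0.04800 = 0.07200/0.04800 = 1.500 d.
L(t_c) = L₀ e^(−k_d t_c) = 8.11 × 0.6630 = 5.377 mg/L, and at the critical point k_a D_c = k_d L, so D_c = (0.274/0.322) × 5.377 = 4.575 mg/L.
Minimum DO = C_s − D_c = 9.38 − 4.575 = 4.805 mg/L.
x_c = v t_c = 0.889 m/s × 1.500 d × 86400 s/d = 115200 m ≈ 115 km.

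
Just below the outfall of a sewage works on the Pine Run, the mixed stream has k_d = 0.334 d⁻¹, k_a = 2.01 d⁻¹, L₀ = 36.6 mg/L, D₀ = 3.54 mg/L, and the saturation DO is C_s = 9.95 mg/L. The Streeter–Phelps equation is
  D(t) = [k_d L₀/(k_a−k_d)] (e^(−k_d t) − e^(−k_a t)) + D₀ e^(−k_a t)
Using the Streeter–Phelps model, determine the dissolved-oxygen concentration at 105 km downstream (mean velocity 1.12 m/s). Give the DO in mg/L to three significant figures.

DO ≈ 5.30 mg/L

Travel time t = x/v = 105 km / (1.12 m/s) = 105000 m / 1.12 m/s = 93750 s = 1.085 d.
k_d L₀/(k_a−k_d) = 0.334×36.6/(2.01−0.334) = 12.22/1.676 = 7.294 mg/L.
e^(−k_d t) = e^(−0.334×1.085) = 0.6960; e^(−k_a t) = e^(−2.01×1.085) = 0.1129.
D = 7.294 × (0.6960 − 0.1129) + 3.54 × 0.1129 = 4.253 + 0.3998 = 4.653 mg/L.
DO = C_s − D = 9.95 − 4.653 = 5.297 mg/L.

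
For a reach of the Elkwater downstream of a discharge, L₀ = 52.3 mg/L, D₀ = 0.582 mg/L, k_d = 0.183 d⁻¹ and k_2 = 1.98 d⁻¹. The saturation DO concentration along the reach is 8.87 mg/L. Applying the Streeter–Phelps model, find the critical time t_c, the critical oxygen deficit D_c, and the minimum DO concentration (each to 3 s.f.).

With k_2/k_d = 10.82 and 1 − D₀(k_2−k_d)/(k_d L₀) = 0.8907,
t_c = ln(10.82 × 0.8907) / (1.98 − 0.183) = ln(9.637) / 1.797 = 2.266/1.797 = 1.261 d.
D_c = (k_d/k_2) L₀ e^(−k_d t_c) = (0.183/1.98) × 52.3 × e^(−0.183×1.261) = 0.09242 × 52.3 × 0.7940 = 3.838 mg/L.
Minimum DO = C_s − D_c = 8.87 − 3.838 = 5.032 mg/L.

t_c ≈ 1.26 d; D_c ≈ 3.84 mg/L; min DO ≈ 5.03 mg/L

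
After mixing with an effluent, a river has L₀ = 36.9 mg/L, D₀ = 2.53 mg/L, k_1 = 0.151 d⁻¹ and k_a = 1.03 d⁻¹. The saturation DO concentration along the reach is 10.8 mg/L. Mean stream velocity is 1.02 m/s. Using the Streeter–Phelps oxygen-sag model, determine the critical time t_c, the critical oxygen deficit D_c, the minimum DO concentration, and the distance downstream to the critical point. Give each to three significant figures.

t_c ≈ 1.60 d; D_c ≈ 4.25 mg/L; min DO ≈ 6.55 mg/L; x_c ≈ 141 km

With k_a/k_1 = 6.821 and 1 − D₀(k_a−k_1)/(k_1 L₀) = 0.6009,
t_c = ln(6.821 × 0.6009) / (1.03 − 0.151) = ln(4.099) / 0.8790 = 1.411/0.8790 = 1.605 d.
D_c = (k_1/k_a) L₀ e^(−k_1 t_c) = (0.151/1.03) × 36.9 × e^(−0.151×1.605) = 0.1466 × 36.9 × 0.7848 = 4.245 mg/L.
Minimum DO = C_s − D_c = 10.8 − 4.245 = 6.555 mg/L.
x_c = v t_c = 1.02 m/s × 1.605 d × 86400 s/d = 141400 m ≈ 141 km.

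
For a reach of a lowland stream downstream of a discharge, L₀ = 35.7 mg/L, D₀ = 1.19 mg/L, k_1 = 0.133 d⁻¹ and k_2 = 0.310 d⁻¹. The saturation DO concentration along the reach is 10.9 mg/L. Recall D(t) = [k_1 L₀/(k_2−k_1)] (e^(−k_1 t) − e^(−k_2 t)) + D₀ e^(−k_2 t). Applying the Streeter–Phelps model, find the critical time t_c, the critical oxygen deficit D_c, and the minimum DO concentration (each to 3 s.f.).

With k_2/k_1 = 2.331 and 1 − D₀(k_2−k_1)/(k_1 L₀) = 0.9556,
t_c = ln(2.331 × 0.9556) / (0.310 − 0.133) = ln(2.227) / 0.1770 = 0.8008/0.1770 = 4.525 d.
D_c = (k_1/k_2) L₀ e^(−k_1 t_c) = (0.133/0.310) × 35.7 × e^(−0.133×4.525) = 0.4290 × 35.7 × 0.5478 = 8.391 mg/L.
Minimum DO = C_s − D_c = 10.9 − 8.391 = 2.509 mg/L.

t_c ≈ 4.52 d; D_c ≈ 8.39 mg/L; min DO ≈ 2.51 mg/L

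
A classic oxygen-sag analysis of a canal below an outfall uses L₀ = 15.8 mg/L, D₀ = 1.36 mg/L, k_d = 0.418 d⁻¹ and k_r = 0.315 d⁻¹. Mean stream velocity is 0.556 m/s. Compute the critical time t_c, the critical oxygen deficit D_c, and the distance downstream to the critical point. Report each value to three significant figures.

t_c ≈ 2.54 d; D_c ≈ 7.24 mg/L; x_c ≈ 122 km

t_c = [1/(k_r−k_d)] ln[(k_r/k_d)(1 − D₀(k_r−k_d)/(k_d L₀))]
= [1/(0.315−0.418)] ln[(0.315/0.418)(1 − 1.36×-0.1030/(0.418×15.8))]
= (1/-0.1030) ln[0.7536 × 1.021] = -9.709 × ln(0.7696) = -9.709 × -0.2619 = 2.543 d.
D_c = (k_d/k_r) L₀ e^(−k_d t_c) = (0.418/0.315) × 15.8 × e^(−0.418×2.543) = 1.327 × 15.8 × 0.3454 = 7.243 mg/L.
x_c = v t_c = 0.556 m/s × 2.543 d × 86400 s/d = 122200 m ≈ 122 km.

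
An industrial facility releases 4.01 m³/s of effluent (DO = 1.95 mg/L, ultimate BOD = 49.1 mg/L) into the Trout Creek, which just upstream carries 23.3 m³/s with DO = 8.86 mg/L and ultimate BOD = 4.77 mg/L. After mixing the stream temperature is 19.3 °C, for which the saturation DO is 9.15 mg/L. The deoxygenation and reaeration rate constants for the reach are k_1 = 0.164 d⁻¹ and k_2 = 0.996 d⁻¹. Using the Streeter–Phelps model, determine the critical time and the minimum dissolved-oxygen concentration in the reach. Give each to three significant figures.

Mixed DO = (23.3×8.86 + 4.01×1.95)/(23.3+4.01) = 214.3/27.31 = 7.845 mg/L.
Mixed L₀ = (23.3×4.77 + 4.01×49.1)/(27.31) = 308.0/27.31 = 11.28 mg/L.
Initial deficit D₀ = C_s − DO₀ = 9.15 − 7.845 = 1.305 mg/L.
t_c = (1/0.8320) ln[(0.996/0.164)(1 − 1.305×0.8320/(0.164×11.28))] = 1.202 × ln(2.509) = 1.106 d.
D_c = (0.164/0.996) × 11.28 × e^(−0.164×1.106) = 0.1647 × 11.28 × 0.8341 = 1.549 mg/L.
Minimum DO = 9.15 − 1.549 = 7.601 mg/L.

t_c ≈ 1.11 d; minimum DO ≈ 7.60 mg/L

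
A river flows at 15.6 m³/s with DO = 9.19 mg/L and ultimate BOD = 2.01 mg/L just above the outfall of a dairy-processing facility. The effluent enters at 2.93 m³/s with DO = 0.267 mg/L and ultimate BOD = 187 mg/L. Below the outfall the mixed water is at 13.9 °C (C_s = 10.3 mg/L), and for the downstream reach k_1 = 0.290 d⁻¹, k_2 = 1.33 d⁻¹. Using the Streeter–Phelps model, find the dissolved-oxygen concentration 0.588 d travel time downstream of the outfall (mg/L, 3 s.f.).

Mixed DO = (15.6×9.19 + 2.93×0.267)/(15.6+2.93) = 144.1/18.53 = 7.779 mg/L.
Mixed L₀ = (15.6×2.01 + 2.93×187)/(18.53) = 579.3/18.53 = 31.26 mg/L.
Initial deficit D₀ = C_s − DO₀ = 10.3 − 7.779 = 2.521 mg/L.
D(0.588) = [0.290×31.26/(1.33−0.290)](e^(−0.290×0.588) − e^(−1.33×0.588)) + 2.521 e^(−1.33×0.588)
= 8.717 × (0.8432 − 0.4575) + 2.521 × 0.4575 = 4.516 mg/L.
DO = 10.3 − 4.516 = 5.784 mg/L.

DO ≈ 5.78 mg/L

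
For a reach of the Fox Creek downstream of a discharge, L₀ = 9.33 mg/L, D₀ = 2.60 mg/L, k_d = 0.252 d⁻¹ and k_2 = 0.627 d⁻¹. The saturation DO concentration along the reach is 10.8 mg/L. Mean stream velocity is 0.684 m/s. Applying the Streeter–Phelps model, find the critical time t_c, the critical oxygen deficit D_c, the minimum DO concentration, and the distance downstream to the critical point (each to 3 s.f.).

With k_2/k_d = 2.488 and 1 − D₀(k_2−k_d)/(k_d L₀) = 0.5853,
t_c = ln(2.488 × 0.5853) / (0.627 − 0.252) = ln(1.456) / 0.3750 = 0.3759/0.3750 = 1.002 d.
D_c = (k_d/k_2) L₀ e^(−k_d t_c) = (0.252/0.627) × 9.33 × e^(−0.252×1.002) = 0.4019 × 9.33 × 0.7768 = 2.913 mg/L.
Minimum DO = C_s − D_c = 10.8 − 2.913 = 7.887 mg/L.
x_c = v t_c = 0.684 m/s × 1.002 d × 86400 s/d = 59240 m ≈ 59.2 km.

t_c ≈ 1.00 d; D_c ≈ 2.91 mg/L; min DO ≈ 7.89 mg/L; x_c ≈ 59.2 km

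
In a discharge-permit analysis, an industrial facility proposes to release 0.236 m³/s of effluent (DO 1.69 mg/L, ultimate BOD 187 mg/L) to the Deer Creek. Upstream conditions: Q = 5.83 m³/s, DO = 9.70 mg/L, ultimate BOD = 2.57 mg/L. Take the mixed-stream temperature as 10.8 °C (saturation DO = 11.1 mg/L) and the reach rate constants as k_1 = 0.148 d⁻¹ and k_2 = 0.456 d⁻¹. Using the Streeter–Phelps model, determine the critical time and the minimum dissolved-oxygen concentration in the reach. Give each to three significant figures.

Mixed DO = (5.83×9.70 + 0.236×1.69)/(5.83+0.236) = 56.95/6.066 = 9.388 mg/L.
Mixed L₀ = (5.83×2.57 + 0.236×187)/(6.066) = 59.12/6.066 = 9.745 mg/L.
Initial deficit D₀ = C_s − DO₀ = 11.1 − 9.388 = 1.712 mg/L.
t_c = (1/0.3080) ln[(0.456/0.148)(1 − 1.712×0.3080/(0.148×9.745))] = 3.247 × ln(1.955) = 2.176 d.
D_c = (0.148/0.456) × 9.745 × e^(−0.148×2.176) = 0.3246 × 9.745 × 0.7246 = 2.292 mg/L.
Minimum DO = 11.1 − 2.292 = 8.808 mg/L.

t_c ≈ 2.18 d; minimum DO ≈ 8.81 mg/L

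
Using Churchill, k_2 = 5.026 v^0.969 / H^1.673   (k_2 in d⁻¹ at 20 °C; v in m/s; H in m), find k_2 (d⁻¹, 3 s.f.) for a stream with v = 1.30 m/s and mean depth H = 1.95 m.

k_2 ≈ 2.12 d⁻¹

k_2 = 5.026 × 1.30^0.969 / 1.95^1.673 = 5.026 × 1.289 / 3.057 = 2.120 d⁻¹.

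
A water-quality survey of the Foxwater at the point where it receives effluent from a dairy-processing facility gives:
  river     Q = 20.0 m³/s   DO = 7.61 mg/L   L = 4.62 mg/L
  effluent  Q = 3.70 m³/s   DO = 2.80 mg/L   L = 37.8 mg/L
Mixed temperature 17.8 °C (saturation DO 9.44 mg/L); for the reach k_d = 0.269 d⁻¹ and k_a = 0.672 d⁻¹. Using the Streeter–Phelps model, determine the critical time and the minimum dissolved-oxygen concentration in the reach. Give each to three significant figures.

t_c ≈ 1.03 d; minimum DO ≈ 6.46 mg/L

Mixed DO = (20.0×7.61 + 3.70×2.80)/(20.0+3.70) = 162.6/23.70 = 6.859 mg/L.
Mixed L₀ = (20.0×4.62 + 3.70×37.8)/(23.70) = 232.3/23.70 = 9.800 mg/L.
Initial deficit D₀ = C_s − DO₀ = 9.44 − 6.859 = 2.581 mg/L.
t_c = (1/0.4030) ln[(0.672/0.269)(1 − 2.581×0.4030/(0.269×9.800))] = 2.481 × ln(1.512) = 1.027 d.
D_c = (0.269/0.672) × 9.800 × e^(−0.269×1.027) = 0.4003 × 9.800 × 0.7587 = 2.976 mg/L.
Minimum DO = 9.44 − 2.976 = 6.464 mg/L.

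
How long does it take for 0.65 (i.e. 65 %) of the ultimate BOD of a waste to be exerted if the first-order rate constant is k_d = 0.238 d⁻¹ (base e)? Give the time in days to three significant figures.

y/L₀ = 1 − e^(−k_d t) = 0.65 ⇒ e^(−k_d t) = 0.350
t = −ln(0.350) / 0.238 = 1.050 / 0.238 = 4.411 d.

t ≈ 4.41 d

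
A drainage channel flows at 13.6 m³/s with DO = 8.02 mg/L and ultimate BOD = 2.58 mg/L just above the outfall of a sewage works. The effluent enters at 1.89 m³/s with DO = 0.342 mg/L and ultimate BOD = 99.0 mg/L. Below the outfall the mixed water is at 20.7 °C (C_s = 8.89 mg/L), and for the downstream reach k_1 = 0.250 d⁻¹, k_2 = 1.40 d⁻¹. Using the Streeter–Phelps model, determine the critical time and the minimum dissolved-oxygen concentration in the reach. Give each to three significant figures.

t_c ≈ 0.745 d; minimum DO ≈ 6.76 mg/L

Mixed DO = (13.6×8.02 + 1.89×0.342)/(13.6+1.89) = 109.7/15.49 = 7.083 mg/L.
Mixed L₀ = (13.6×2.58 + 1.89×99.0)/(15.49) = 222.2/15.49 = 14.34 mg/L.
Initial deficit D₀ = C_s − DO₀ = 8.89 − 7.083 = 1.807 mg/L.
t_c = (1/1.150) ln[(1.40/0.250)(1 − 1.807×1.150/(0.250×14.34))] = 0.8696 × ln(2.355) = 0.7449 d.
D_c = (0.250/1.40) × 14.34 × e^(−0.250×0.7449) = 0.1786 × 14.34 × 0.8301 = 2.126 mg/L.
Minimum DO = 8.89 − 2.126 = 6.764 mg/L.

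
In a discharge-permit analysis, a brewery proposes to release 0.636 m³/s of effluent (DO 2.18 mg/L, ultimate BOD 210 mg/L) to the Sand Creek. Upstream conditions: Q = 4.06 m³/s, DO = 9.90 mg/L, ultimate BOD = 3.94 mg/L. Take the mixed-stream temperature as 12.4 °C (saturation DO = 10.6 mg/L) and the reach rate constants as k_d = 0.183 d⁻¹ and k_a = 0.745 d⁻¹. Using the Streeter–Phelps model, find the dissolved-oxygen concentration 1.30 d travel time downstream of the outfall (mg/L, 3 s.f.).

Mixed DO = (4.06×9.90 + 0.636×2.18)/(4.06+0.636) = 41.58/4.696 = 8.854 mg/L.
Mixed L₀ = (4.06×3.94 + 0.636×210)/(4.696) = 149.6/4.696 = 31.85 mg/L.
Initial deficit D₀ = C_s − DO₀ = 10.6 − 8.854 = 1.746 mg/L.
D(1.30) = [0.183×31.85/(0.745−0.183)](e^(−0.183×1.30) − e^(−0.745×1.30)) + 1.746 e^(−0.745×1.30)
= 10.37 × (0.7883 − 0.3797) + 1.746 × 0.3797 = 4.900 mg/L.
DO = 10.6 − 4.900 = 5.700 mg/L.

DO ≈ 5.70 mg/L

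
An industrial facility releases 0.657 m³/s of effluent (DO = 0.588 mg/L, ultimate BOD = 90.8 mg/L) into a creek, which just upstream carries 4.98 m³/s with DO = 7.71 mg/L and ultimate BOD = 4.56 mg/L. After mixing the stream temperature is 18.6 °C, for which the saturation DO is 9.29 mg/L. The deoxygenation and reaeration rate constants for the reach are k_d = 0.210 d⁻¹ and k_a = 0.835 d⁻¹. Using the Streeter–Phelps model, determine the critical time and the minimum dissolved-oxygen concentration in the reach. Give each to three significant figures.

t_c ≈ 1.13 d; minimum DO ≈ 6.39 mg/L

Mixed DO = (4.98×7.71 + 0.657×0.588)/(4.98+0.657) = 38.78/5.637 = 6.880 mg/L.
Mixed L₀ = (4.98×4.56 + 0.657×90.8)/(5.637) = 82.36/5.637 = 14.61 mg/L.
Initial deficit D₀ = C_s − DO₀ = 9.29 − 6.880 = 2.410 mg/L.
t_c = (1/0.6250) ln[(0.835/0.210)(1 − 2.410×0.6250/(0.210×14.61))] = 1.600 × ln(2.024) = 1.128 d.
D_c = (0.210/0.835) × 14.61 × e^(−0.210×1.128) = 0.2515 × 14.61 × 0.7890 = 2.899 mg/L.
Minimum DO = 9.29 − 2.899 = 6.391 mg/L.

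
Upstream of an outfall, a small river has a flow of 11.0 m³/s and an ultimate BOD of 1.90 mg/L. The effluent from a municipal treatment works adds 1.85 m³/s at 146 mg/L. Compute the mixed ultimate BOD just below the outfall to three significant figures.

Flow-weighted mixing: C = (Q_r C_r + Q_w C_w)/(Q_r + Q_w)
= (11.0×1.90 + 1.85×146)/(11.0 + 1.85) = 291.0/12.85 = 22.65 mg/L.

22.6 mg/L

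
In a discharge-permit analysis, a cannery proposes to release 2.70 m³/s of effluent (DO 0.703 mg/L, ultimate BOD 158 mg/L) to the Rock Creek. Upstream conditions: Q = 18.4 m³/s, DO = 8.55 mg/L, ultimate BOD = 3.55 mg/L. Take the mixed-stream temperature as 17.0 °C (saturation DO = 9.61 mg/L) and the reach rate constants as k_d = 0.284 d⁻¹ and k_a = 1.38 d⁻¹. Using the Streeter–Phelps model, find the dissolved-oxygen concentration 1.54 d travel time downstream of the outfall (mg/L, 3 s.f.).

Mixed DO = (18.4×8.55 + 2.70×0.703)/(18.4+2.70) = 159.2/21.10 = 7.546 mg/L.
Mixed L₀ = (18.4×3.55 + 2.70×158)/(21.10) = 491.9/21.10 = 23.31 mg/L.
Initial deficit D₀ = C_s − DO₀ = 9.61 − 7.546 = 2.064 mg/L.
D(1.54) = [0.284×23.31/(1.38−0.284)](e^(−0.284×1.54) − e^(−1.38×1.54)) + 2.064 e^(−1.38×1.54)
= 6.041 × (0.6457 − 0.1194) + 2.064 × 0.1194 = 3.426 mg/L.
DO = 9.61 − 3.426 = 6.184 mg/L.

DO ≈ 6.18 mg/L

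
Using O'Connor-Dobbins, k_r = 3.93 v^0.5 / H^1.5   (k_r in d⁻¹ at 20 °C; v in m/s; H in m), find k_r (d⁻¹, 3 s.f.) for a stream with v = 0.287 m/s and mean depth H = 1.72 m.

k_r = 3.93 × 0.287^0.5 / 1.72^1.5 = 3.93 × 0.5357 / 2.256 = 0.9333 d⁻¹.

k_r ≈ 0.933 d⁻¹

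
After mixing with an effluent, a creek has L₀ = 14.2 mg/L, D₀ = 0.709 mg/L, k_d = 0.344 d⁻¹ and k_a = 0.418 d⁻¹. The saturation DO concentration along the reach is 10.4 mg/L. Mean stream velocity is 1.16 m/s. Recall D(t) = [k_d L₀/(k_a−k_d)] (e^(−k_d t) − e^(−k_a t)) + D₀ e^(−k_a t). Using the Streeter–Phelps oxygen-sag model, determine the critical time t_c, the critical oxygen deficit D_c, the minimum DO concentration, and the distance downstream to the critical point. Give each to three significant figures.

At the critical point dD/dt = 0, so k_d L₀ e^(−k_d t) = k_a D. Substituting D(t) from the Streeter–Phelps equation and solving for t gives
t_c = ln[(k_a/k_d)(1 − D₀(k_a−k_d)/(k_d L₀))] / (k_a−k_d).
Here k_a−k_d = 0.07400 d⁻¹ and 1 − D₀(k_a−k_d)/(k_d L₀) = 1 − 0.709×0.07400/(0.344×14.2) = 0.9893, so
t_c = ln(1.215 × 0.9893) / 0.07400 = 0.1840 / 0.07400 = 2.487 d.
L(t_c) = L₀ e^(−k_d t_c) = 14.2 × 0.4251 = 6.036 mg/L, and at the critical point k_a D_c = k_d L, so D_c = (0.344/0.418) × 6.036 = 4.967 mg/L.
Minimum DO = C_s − D_c = 10.4 − 4.967 = 5.433 mg/L.
x_c = v t_c = 1.16 m/s × 2.487 d × 86400 s/d = 249300 m ≈ 249 km.

t_c ≈ 2.49 d; D_c ≈ 4.97 mg/L; min DO ≈ 5.43 mg/L; x_c ≈ 249 km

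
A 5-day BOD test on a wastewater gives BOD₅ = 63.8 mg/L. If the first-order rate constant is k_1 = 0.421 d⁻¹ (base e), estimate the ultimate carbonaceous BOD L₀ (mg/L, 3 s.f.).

BOD₅ = L₀(1 − e^(−5k_1)) ⇒ L₀ = BOD₅ / (1 − e^(−5×0.421))
= 63.8 / (1 − 0.1218) = 63.8 / 0.8782 = 72.65 mg/L.

L₀ ≈ 72.7 mg/L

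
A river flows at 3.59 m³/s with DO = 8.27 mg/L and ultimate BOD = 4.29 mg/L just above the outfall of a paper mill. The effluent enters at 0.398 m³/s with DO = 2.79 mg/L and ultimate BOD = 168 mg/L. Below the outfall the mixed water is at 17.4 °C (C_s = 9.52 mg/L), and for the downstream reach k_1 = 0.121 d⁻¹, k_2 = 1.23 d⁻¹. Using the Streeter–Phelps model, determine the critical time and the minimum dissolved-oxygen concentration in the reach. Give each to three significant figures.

t_c ≈ 0.647 d; minimum DO ≈ 7.64 mg/L

Mixed DO = (3.59×8.27 + 0.398×2.79)/(3.59+0.398) = 30.80/3.988 = 7.723 mg/L.
Mixed L₀ = (3.59×4.29 + 0.398×168)/(3.988) = 82.27/3.988 = 20.63 mg/L.
Initial deficit D₀ = C_s − DO₀ = 9.52 − 7.723 = 1.797 mg/L.
t_c = (1/1.109) ln[(1.23/0.121)(1 − 1.797×1.109/(0.121×20.63))] = 0.9017 × ln(2.050) = 0.6471 d.
D_c = (0.121/1.23) × 20.63 × e^(−0.121×0.6471) = 0.09837 × 20.63 × 0.9247 = 1.876 mg/L.
Minimum DO = 9.52 − 1.876 = 7.644 mg/L.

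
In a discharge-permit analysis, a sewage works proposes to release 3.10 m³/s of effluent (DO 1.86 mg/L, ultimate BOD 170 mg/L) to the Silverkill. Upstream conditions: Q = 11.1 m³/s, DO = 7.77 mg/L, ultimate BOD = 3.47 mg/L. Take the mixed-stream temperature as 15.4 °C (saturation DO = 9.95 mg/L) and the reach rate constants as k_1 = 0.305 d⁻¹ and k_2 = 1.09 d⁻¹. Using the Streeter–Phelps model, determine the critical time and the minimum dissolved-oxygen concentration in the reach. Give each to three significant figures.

Mixed DO = (11.1×7.77 + 3.10×1.86)/(11.1+3.10) = 92.01/14.20 = 6.480 mg/L.
Mixed L₀ = (11.1×3.47 + 3.10×170)/(14.20) = 565.5/14.20 = 39.83 mg/L.
Initial deficit D₀ = C_s − DO₀ = 9.95 − 6.480 = 3.470 mg/L.
t_c = (1/0.7850) ln[(1.09/0.305)(1 − 3.470×0.7850/(0.305×39.83))] = 1.274 × ln(2.772) = 1.299 d.
D_c = (0.305/1.09) × 39.83 × e^(−0.305×1.299) = 0.2798 × 39.83 × 0.6729 = 7.498 mg/L.
Minimum DO = 9.95 − 7.498 = 2.452 mg/L.

t_c ≈ 1.30 d; minimum DO ≈ 2.45 mg/L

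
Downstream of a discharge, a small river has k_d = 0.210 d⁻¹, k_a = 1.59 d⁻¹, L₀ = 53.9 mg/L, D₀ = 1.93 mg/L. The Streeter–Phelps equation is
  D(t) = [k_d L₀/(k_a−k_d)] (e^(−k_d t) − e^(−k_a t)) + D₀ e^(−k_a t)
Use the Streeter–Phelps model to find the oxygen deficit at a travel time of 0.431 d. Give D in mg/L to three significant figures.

D ≈ 4.33 mg/L

k_d L₀/(k_a−k_d) = 0.210×53.9/(1.59−0.210) = 11.32/1.380 = 8.202 mg/L.
e^(−k_d t) = e^(−0.210×0.4310) = 0.9135; e^(−k_a t) = e^(−1.59×0.4310) = 0.5039.
D = 8.202 × (0.9135 − 0.5039) + 1.93 × 0.5039 = 3.359 + 0.9726 = 4.332 mg/L.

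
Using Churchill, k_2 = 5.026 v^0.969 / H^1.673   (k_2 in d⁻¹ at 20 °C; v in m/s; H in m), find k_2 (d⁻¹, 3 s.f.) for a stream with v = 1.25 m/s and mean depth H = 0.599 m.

k_2 = 5.026 × 1.25^0.969 / 0.599^1.673 = 5.026 × 1.241 / 0.4243 = 14.71 d⁻¹.

k_2 ≈ 14.7 d⁻¹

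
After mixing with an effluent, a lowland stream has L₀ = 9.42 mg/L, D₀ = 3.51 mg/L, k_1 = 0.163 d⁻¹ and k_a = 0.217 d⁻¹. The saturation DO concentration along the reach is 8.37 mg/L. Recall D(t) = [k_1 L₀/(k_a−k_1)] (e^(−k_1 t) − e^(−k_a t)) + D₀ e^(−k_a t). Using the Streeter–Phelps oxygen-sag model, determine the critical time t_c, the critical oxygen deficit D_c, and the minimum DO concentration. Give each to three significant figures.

With k_a/k_1 = 1.331 and 1 − D₀(k_a−k_1)/(k_1 L₀) = 0.8766,
t_c = ln(1.331 × 0.8766) / (0.217 − 0.163) = ln(1.167) / 0.05400 = 0.1544/0.05400 = 2.859 d.
D_c = (k_1/k_a) L₀ e^(−k_1 t_c) = (0.163/0.217) × 9.42 × e^(−0.163×2.859) = 0.7512 × 9.42 × 0.6275 = 4.440 mg/L.
Minimum DO = C_s − D_c = 8.37 − 4.440 = 3.930 mg/L.

t_c ≈ 2.86 d; D_c ≈ 4.44 mg/L; min DO ≈ 3.93 mg/L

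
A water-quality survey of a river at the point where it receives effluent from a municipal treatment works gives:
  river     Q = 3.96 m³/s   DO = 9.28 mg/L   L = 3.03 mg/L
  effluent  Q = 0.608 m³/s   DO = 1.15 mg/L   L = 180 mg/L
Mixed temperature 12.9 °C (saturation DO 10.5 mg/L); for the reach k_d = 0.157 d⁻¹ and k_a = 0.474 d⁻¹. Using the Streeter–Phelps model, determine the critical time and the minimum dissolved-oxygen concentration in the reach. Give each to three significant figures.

t_c ≈ 2.88 d; minimum DO ≈ 4.90 mg/L

Mixed DO = (3.96×9.28 + 0.608×1.15)/(3.96+0.608) = 37.45/4.568 = 8.198 mg/L.
Mixed L₀ = (3.96×3.03 + 0.608×180)/(4.568) = 121.4/4.568 = 26.58 mg/L.
Initial deficit D₀ = C_s − DO₀ = 10.5 − 8.198 = 2.302 mg/L.
t_c = (1/0.3170) ln[(0.474/0.157)(1 − 2.302×0.3170/(0.157×26.58))] = 3.155 × ln(2.491) = 2.879 d.
D_c = (0.157/0.474) × 26.58 × e^(−0.157×2.879) = 0.3312 × 26.58 × 0.6363 = 5.603 mg/L.
Minimum DO = 10.5 − 5.603 = 4.897 mg/L.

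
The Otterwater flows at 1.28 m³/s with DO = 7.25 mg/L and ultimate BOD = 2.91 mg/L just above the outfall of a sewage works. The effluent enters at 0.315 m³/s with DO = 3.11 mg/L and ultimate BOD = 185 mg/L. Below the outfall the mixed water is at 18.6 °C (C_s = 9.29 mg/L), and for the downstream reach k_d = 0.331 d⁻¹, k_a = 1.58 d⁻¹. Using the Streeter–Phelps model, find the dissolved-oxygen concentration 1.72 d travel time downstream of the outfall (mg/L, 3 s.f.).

Mixed DO = (1.28×7.25 + 0.315×3.11)/(1.28+0.315) = 10.26/1.595 = 6.432 mg/L.
Mixed L₀ = (1.28×2.91 + 0.315×185)/(1.595) = 62.00/1.595 = 38.87 mg/L.
Initial deficit D₀ = C_s − DO₀ = 9.29 − 6.432 = 2.858 mg/L.
D(1.72) = [0.331×38.87/(1.58−0.331)](e^(−0.331×1.72) − e^(−1.58×1.72)) + 2.858 e^(−1.58×1.72)
= 10.30 × (0.5659 − 0.06603) + 2.858 × 0.06603 = 5.338 mg/L.
DO = 9.29 − 5.338 = 3.952 mg/L.

DO ≈ 3.95 mg/L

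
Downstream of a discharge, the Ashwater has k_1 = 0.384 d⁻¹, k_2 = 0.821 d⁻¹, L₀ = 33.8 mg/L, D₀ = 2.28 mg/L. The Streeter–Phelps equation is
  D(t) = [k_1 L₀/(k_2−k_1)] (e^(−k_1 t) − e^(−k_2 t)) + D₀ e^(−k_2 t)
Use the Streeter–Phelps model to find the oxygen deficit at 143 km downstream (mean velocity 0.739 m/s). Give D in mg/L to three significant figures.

Travel time t = x/v = 143 km / (0.739 m/s) = 143000 m / 0.739 m/s = 193500 s = 2.240 d.
k_1 L₀/(k_2−k_1) = 0.384×33.8/(0.821−0.384) = 12.98/0.4370 = 29.70 mg/L.
e^(−k_1 t) = e^(−0.384×2.240) = 0.4232; e^(−k_2 t) = e^(−0.821×2.240) = 0.1590.
D = 29.70 × (0.4232 − 0.1590) + 2.28 × 0.1590 = 7.845 + 0.3626 = 8.208 mg/L.

D ≈ 8.21 mg/L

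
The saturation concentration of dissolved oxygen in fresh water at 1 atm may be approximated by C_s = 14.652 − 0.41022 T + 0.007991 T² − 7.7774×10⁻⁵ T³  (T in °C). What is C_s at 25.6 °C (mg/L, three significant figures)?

C_s = 14.652 − 0.41022×25.6 + 0.007991×25.6² − 7.7774×10⁻⁵×25.6³ = 8.083 mg/L.

C_s ≈ 8.08 mg/L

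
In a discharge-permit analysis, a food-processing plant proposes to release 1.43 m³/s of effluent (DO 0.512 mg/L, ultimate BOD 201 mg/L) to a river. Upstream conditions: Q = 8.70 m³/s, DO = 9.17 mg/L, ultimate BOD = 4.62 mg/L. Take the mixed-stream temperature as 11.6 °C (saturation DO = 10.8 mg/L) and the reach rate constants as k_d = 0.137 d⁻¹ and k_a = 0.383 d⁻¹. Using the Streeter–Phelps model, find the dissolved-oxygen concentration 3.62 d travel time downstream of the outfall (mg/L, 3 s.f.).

Mixed DO = (8.70×9.17 + 1.43×0.512)/(8.70+1.43) = 80.51/10.13 = 7.948 mg/L.
Mixed L₀ = (8.70×4.62 + 1.43×201)/(10.13) = 327.6/10.13 = 32.34 mg/L.
Initial deficit D₀ = C_s − DO₀ = 10.8 − 7.948 = 2.852 mg/L.
D(3.62) = [0.137×32.34/(0.383−0.137)](e^(−0.137×3.62) − e^(−0.383×3.62)) + 2.852 e^(−0.383×3.62)
= 18.01 × (0.6090 − 0.2500) + 2.852 × 0.2500 = 7.180 mg/L.
DO = 10.8 − 7.180 = 3.620 mg/L.

DO ≈ 3.62 mg/L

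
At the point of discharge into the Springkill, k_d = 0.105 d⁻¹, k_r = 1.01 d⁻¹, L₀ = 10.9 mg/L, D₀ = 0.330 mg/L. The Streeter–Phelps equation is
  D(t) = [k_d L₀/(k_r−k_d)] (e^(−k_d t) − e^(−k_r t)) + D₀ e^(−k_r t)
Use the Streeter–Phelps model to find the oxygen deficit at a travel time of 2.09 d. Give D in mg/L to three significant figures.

D ≈ 0.902 mg/L

k_d L₀/(k_r−k_d) = 0.105×10.9/(1.01−0.105) = 1.145/0.9050 = 1.265 mg/L.
e^(−k_d t) = e^(−0.105×2.090) = 0.8030; e^(−k_r t) = e^(−1.01×2.090) = 0.1211.
D = 1.265 × (0.8030 − 0.1211) + 0.330 × 0.1211 = 0.8623 + 0.03997 = 0.9022 mg/L.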